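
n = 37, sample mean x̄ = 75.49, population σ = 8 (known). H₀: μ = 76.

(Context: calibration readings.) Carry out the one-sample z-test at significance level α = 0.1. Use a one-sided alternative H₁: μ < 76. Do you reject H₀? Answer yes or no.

reject H₀: no

SE = σ/√n = 8/√37 = 1.3152
z = (x̄−μ₀)/SE = (75.49−76)/1.3152 = -0.3878
p-value (one-sided, H₁ less) = 0.34909
At α=0.1: p ≥ α → fail to reject H₀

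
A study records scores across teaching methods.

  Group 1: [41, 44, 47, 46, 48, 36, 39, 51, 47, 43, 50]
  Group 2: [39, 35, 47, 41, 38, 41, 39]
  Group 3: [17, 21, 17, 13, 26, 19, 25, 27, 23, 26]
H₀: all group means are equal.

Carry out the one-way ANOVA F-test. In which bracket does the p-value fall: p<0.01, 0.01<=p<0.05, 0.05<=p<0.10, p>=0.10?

Group means [44.73, 40.00, 21.40], grand mean 35.214
SSB = Σnᵢ(x̄ᵢ−x̄)² = 3064.132; SSW = ΣΣ(x−x̄ᵢ)² = 502.582
MSB = 3064.132/2 = 1532.0662; MSW = 502.582/25 = 20.1033
F = MSB/MSW = 76.2098
df = (2, 25)
p-value (upper-tail) = 0.00000
→ bracket: p<0.01

p-value bracket: p<0.01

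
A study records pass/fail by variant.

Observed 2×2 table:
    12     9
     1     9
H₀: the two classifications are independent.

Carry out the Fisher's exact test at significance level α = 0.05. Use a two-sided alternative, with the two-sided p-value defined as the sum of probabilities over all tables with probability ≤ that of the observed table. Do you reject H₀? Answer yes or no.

Margins: r₁=21, r₂=10, c₁=13, c₂=18, n=31
p_obs = C(21,12)·C(10,1)/C(31,13); sum pmf over tables with pmf ≤ p_obs
p-value (two-sided) = 0.01997
At α=0.05: p < α → reject H₀

reject H₀: yes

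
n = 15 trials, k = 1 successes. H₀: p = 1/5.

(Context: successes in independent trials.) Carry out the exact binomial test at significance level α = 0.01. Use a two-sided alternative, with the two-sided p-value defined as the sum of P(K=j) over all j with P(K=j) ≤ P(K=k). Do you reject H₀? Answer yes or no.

Exact binomial: n=15, k=1, p₀=1/5=0.2000
P(X=j) = C(n,j)·p₀^j·(1−p₀)^(n−j); p = Σ P(X=j) over j with P(X=j) ≤ P(X=1)
p-value (two-sided) = 0.33136
At α=0.01: p ≥ α → fail to reject H₀

reject H₀: no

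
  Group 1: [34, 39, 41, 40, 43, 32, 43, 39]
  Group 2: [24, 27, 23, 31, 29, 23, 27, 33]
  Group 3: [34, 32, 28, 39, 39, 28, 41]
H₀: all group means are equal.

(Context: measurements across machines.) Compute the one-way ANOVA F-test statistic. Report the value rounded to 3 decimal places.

Group means [38.88, 27.12, 34.43], grand mean 33.435
SSB = Σnᵢ(x̄ᵢ−x̄)² = 562.188; SSW = ΣΣ(x−x̄ᵢ)² = 381.464
MSB = 562.188/2 = 281.0939; MSW = 381.464/20 = 19.0732
F = MSB/MSW = 14.7376
df = (2, 20)

test statistic = 14.738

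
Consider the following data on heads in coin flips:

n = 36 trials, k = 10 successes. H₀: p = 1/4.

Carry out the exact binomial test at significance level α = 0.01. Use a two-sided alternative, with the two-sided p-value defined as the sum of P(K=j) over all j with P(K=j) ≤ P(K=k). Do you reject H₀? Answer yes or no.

reject H₀: no

Exact binomial: n=36, k=10, p₀=1/4=0.2500
P(X=j) = C(n,j)·p₀^j·(1−p₀)^(n−j); p = Σ P(X=j) over j with P(X=j) ≤ P(X=10)
p-value (two-sided) = 0.70139
At α=0.01: p ≥ α → fail to reject H₀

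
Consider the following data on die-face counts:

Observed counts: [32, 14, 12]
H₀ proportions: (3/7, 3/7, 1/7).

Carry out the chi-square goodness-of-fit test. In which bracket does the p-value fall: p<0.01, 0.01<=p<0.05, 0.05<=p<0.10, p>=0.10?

p-value bracket: 0.01<=p<0.05

n = 58; E_i = n·p_i = [24.86, 24.86, 8.29]
χ² = (32−24.86)²/24.86 + (14−24.86)²/24.86 + (12−8.29)²/8.29 = 8.4598
df = 2
p-value (upper-tail) = 0.01455
→ bracket: 0.01<=p<0.05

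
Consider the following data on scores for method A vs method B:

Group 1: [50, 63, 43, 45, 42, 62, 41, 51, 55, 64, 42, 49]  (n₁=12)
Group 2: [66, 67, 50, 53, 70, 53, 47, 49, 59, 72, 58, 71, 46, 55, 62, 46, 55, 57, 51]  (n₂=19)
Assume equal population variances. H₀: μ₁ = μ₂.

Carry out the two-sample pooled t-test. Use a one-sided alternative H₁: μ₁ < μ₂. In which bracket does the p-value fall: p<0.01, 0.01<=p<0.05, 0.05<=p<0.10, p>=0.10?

p-value bracket: 0.01<=p<0.05

x̄₁=50.583, s₁=8.607, n₁=12
x̄₂=57.211, s₂=8.600, n₂=19
s_p² = [11·8.607² + 18·8.600²]/29 = 74.0026
SE = √(s_p²·(1/12+1/19)) = 3.1720
t = (50.583−57.211)/3.1720 = -2.0893
df = 29
p-value (one-sided, H₁ less) = 0.02278
→ bracket: 0.01<=p<0.05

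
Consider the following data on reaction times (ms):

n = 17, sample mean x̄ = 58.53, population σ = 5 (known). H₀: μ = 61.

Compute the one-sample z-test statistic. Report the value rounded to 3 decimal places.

test statistic = -2.037

SE = σ/√n = 5/√17 = 1.2127
z = (x̄−μ₀)/SE = (58.53−61)/1.2127 = -2.0368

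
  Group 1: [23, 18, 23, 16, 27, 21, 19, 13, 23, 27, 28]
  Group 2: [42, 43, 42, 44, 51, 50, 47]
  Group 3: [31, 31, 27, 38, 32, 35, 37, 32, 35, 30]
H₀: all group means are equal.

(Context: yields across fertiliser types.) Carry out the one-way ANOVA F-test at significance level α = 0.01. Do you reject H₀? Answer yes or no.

reject H₀: yes

Group means [21.64, 45.57, 32.80], grand mean 31.607
SSB = Σnᵢ(x̄ᵢ−x̄)² = 2472.819; SSW = ΣΣ(x−x̄ᵢ)² = 419.860
MSB = 2472.819/2 = 1236.4094; MSW = 419.860/25 = 16.7944
F = MSB/MSW = 73.6204
df = (2, 25)
p-value (upper-tail) = 0.00000
At α=0.01: p < α → reject H₀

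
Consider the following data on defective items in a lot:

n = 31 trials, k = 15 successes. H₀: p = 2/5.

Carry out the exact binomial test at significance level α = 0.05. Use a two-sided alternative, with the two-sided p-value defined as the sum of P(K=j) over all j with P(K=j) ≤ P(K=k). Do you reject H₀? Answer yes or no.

reject H₀: no

Exact binomial: n=31, k=15, p₀=2/5=0.4000
P(X=j) = C(n,j)·p₀^j·(1−p₀)^(n−j); p = Σ P(X=j) over j with P(X=j) ≤ P(X=15)
p-value (two-sided) = 0.36280
At α=0.05: p ≥ α → fail to reject H₀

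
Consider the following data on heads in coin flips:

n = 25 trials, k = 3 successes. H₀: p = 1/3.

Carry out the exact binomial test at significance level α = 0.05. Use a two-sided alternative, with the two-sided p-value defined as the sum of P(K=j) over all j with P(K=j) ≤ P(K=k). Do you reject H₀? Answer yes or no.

reject H₀: yes

Exact binomial: n=25, k=3, p₀=1/3=0.3333
P(X=j) = C(n,j)·p₀^j·(1−p₀)^(n−j); p = Σ P(X=j) over j with P(X=j) ≤ P(X=3)
p-value (two-sided) = 0.03126
At α=0.05: p < α → reject H₀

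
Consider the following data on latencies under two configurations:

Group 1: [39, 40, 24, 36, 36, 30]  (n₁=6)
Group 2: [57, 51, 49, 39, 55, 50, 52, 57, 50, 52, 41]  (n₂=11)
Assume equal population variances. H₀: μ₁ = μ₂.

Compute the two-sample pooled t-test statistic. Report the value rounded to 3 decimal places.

test statistic = -5.395

x̄₁=34.167, s₁=6.080, n₁=6
x̄₂=50.273, s₂=5.781, n₂=11
s_p² = [5·6.080² + 10·5.781²]/15 = 34.6010
SE = √(s_p²·(1/6+1/11)) = 2.9854
t = (34.167−50.273)/2.9854 = -5.3950
df = 15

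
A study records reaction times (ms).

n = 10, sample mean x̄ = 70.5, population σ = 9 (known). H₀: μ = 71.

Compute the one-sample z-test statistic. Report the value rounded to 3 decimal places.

test statistic = -0.176

SE = σ/√n = 9/√10 = 2.8460
z = (x̄−μ₀)/SE = (70.5−71)/2.8460 = -0.1757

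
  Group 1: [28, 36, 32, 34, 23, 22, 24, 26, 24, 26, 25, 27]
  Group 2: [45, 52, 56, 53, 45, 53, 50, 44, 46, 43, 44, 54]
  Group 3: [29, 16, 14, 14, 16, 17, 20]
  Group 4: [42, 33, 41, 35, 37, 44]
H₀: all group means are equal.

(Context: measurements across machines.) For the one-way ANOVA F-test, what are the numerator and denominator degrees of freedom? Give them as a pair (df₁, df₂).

k = 4 groups, N = 37 total
df = (k−1, N−k) = (4−1, 37−4) = (3, 33)

degrees of freedom = [3, 33]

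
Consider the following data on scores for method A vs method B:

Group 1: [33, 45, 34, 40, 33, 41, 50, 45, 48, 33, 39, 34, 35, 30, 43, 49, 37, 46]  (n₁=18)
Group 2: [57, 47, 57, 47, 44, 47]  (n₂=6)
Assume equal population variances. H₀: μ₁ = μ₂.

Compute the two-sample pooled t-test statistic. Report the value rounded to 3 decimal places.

test statistic = -3.442

x̄₁=39.722, s₁=6.388, n₁=18
x̄₂=49.833, s₂=5.672, n₂=6
s_p² = [17·6.388² + 5·5.672²]/22 = 38.8384
SE = √(s_p²·(1/18+1/6)) = 2.9378
t = (39.722−49.833)/2.9378 = -3.4417
df = 22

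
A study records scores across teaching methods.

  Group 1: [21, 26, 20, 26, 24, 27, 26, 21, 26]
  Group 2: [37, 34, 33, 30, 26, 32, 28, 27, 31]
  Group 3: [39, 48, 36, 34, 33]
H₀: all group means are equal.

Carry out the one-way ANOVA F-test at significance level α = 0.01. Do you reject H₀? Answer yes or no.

reject H₀: yes

Group means [24.11, 30.89, 38.00], grand mean 29.783
SSB = Σnᵢ(x̄ᵢ−x̄)² = 638.135; SSW = ΣΣ(x−x̄ᵢ)² = 305.778
MSB = 638.135/2 = 319.0676; MSW = 305.778/20 = 15.2889
F = MSB/MSW = 20.8692
df = (2, 20)
p-value (upper-tail) = 0.00001
At α=0.01: p < α → reject H₀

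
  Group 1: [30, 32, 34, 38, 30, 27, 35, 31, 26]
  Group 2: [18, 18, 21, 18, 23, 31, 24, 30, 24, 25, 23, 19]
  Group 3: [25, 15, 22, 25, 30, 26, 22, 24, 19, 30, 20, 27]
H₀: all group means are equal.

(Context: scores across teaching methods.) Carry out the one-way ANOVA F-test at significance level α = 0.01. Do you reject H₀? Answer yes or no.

Group means [31.44, 22.83, 23.75], grand mean 25.515
SSB = Σnᵢ(x̄ᵢ−x̄)² = 440.104; SSW = ΣΣ(x−x̄ᵢ)² = 546.139
MSB = 440.104/2 = 220.0518; MSW = 546.139/30 = 18.2046
F = MSB/MSW = 12.0877
df = (2, 30)
p-value (upper-tail) = 0.00014
At α=0.01: p < α → reject H₀

reject H₀: yes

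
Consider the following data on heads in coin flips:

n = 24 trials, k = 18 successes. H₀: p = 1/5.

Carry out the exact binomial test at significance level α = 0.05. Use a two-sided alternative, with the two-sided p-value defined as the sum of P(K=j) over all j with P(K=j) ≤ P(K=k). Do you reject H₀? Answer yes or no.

Exact binomial: n=24, k=18, p₀=1/5=0.2000
P(X=j) = C(n,j)·p₀^j·(1−p₀)^(n−j); p = Σ P(X=j) over j with P(X=j) ≤ P(X=18)
p-value (two-sided) = 0.00000
At α=0.05: p < α → reject H₀

reject H₀: yes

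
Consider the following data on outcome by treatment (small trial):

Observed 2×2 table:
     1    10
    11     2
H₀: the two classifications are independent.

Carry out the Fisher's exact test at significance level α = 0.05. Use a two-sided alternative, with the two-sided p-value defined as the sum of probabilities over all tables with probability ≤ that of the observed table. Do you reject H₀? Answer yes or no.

reject H₀: yes

Margins: r₁=11, r₂=13, c₁=12, c₂=12, n=24
p_obs = C(11,1)·C(13,11)/C(24,12); sum pmf over tables with pmf ≤ p_obs
p-value (two-sided) = 0.00064
At α=0.05: p < α → reject H₀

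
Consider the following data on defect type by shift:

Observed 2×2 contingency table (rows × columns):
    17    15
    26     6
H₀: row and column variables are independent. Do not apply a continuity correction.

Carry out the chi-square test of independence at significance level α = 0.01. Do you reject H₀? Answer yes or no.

Row totals [32, 32], col totals [43, 21], n=64
χ² = (17−21.50)²/21.50 + (15−10.50)²/10.50 + (26−21.50)²/21.50 + (6−10.50)²/10.50 = 5.7409
df = 1
p-value (upper-tail) = 0.01657
At α=0.01: p ≥ α → fail to reject H₀

reject H₀: no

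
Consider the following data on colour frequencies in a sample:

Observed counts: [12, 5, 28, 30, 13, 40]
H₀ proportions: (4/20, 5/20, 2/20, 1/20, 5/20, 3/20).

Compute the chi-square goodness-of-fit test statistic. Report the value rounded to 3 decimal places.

test statistic = 168.896

n = 128; E_i = n·p_i = [25.60, 32.00, 12.80, 6.40, 32.00, 19.20]
χ² = (12−25.60)²/25.60 + (5−32.00)²/32.00 + (28−12.80)²/12.80 + (30−6.40)²/6.40 + (13−32.00)²/32.00 + (40−19.20)²/19.20 = 168.8958
df = 5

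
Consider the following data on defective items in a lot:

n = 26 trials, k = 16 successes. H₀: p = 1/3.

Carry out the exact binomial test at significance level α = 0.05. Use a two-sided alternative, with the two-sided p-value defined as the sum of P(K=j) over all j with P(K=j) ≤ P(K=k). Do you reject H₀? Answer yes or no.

Exact binomial: n=26, k=16, p₀=1/3=0.3333
P(X=j) = C(n,j)·p₀^j·(1−p₀)^(n−j); p = Σ P(X=j) over j with P(X=j) ≤ P(X=16)
p-value (two-sided) = 0.00334
At α=0.05: p < α → reject H₀

reject H₀: yes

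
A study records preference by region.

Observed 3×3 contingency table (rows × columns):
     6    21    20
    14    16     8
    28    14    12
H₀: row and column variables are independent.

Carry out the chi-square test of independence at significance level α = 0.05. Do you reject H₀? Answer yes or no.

Row totals [47, 38, 54], col totals [48, 51, 40], n=139
χ² = (6−16.23)²/16.23 + (21−17.24)²/17.24 + (20−13.53)²/13.53 + (14−13.12)²/13.12 + (16−13.94)²/13.94 + (8−10.94)²/10.94 + (28−18.65)²/18.65 + (14−19.81)²/19.81 + (12−15.54)²/15.54 = 18.7184
df = 4
p-value (upper-tail) = 0.00089
At α=0.05: p < α → reject H₀

reject H₀: yes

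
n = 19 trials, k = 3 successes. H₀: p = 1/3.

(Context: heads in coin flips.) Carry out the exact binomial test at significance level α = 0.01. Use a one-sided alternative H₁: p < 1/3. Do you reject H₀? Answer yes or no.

Exact binomial: n=19, k=3, p₀=1/3=0.3333
P(X≤3) from Σ C(n,i)·p₀^i·(1−p₀)^(n−i)
p-value (one-sided, H₁ less) = 0.07866
At α=0.01: p ≥ α → fail to reject H₀

reject H₀: no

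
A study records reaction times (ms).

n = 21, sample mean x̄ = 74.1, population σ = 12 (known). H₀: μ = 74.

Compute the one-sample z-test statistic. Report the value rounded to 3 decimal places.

test statistic = 0.038

SE = σ/√n = 12/√21 = 2.6186
z = (x̄−μ₀)/SE = (74.1−74)/2.6186 = 0.0382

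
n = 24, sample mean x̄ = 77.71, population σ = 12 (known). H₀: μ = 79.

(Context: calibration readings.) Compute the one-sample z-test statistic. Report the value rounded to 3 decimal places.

SE = σ/√n = 12/√24 = 2.4495
z = (x̄−μ₀)/SE = (77.71−79)/2.4495 = -0.5266

test statistic = -0.527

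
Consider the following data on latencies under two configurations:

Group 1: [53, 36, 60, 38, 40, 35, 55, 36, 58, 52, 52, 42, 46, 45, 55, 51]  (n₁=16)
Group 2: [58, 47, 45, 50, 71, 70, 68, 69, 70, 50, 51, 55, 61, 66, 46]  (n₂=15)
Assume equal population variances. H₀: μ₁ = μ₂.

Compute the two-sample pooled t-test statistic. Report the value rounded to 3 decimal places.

x̄₁=47.125, s₁=8.429, n₁=16
x̄₂=58.467, s₂=9.884, n₂=15
s_p² = [15·8.429² + 14·9.884²]/29 = 83.9132
SE = √(s_p²·(1/16+1/15)) = 3.2922
t = (47.125−58.467)/3.2922 = -3.4450
df = 29

test statistic = -3.445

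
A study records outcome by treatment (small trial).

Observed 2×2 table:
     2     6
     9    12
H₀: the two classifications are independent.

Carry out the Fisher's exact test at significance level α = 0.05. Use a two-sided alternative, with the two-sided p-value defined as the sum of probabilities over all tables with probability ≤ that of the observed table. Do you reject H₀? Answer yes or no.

reject H₀: no

Margins: r₁=8, r₂=21, c₁=11, c₂=18, n=29
p_obs = C(8,2)·C(21,9)/C(29,11); sum pmf over tables with pmf ≤ p_obs
p-value (two-sided) = 0.67063
At α=0.05: p ≥ α → fail to reject H₀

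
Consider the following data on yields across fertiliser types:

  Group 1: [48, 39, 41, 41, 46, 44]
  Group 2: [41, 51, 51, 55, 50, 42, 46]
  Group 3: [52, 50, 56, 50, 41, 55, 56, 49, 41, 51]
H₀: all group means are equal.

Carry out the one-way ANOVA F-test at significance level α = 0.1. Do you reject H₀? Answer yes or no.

reject H₀: yes

Group means [43.17, 48.00, 50.10], grand mean 47.652
SSB = Σnᵢ(x̄ᵢ−x̄)² = 181.484; SSW = ΣΣ(x−x̄ᵢ)² = 483.733
MSB = 181.484/2 = 90.7420; MSW = 483.733/20 = 24.1867
F = MSB/MSW = 3.7517
df = (2, 20)
p-value (upper-tail) = 0.04135
At α=0.1: p < α → reject H₀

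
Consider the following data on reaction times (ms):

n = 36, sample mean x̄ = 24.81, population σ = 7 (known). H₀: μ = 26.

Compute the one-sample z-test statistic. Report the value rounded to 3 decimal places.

SE = σ/√n = 7/√36 = 1.1667
z = (x̄−μ₀)/SE = (24.81−26)/1.1667 = -1.0200

test statistic = -1.020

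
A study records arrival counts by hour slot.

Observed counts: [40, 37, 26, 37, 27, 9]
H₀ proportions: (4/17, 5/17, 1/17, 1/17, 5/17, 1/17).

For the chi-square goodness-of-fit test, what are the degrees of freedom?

df = k − 1 = 6 − 1 = 5

degrees of freedom = 5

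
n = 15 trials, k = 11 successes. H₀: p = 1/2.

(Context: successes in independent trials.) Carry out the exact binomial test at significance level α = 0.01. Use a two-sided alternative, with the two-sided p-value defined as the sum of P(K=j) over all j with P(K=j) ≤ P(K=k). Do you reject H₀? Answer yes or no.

reject H₀: no

Exact binomial: n=15, k=11, p₀=1/2=0.5000
P(X=j) = C(n,j)·p₀^j·(1−p₀)^(n−j); p = Σ P(X=j) over j with P(X=j) ≤ P(X=11)
p-value (two-sided) = 0.11847
At α=0.01: p ≥ α → fail to reject H₀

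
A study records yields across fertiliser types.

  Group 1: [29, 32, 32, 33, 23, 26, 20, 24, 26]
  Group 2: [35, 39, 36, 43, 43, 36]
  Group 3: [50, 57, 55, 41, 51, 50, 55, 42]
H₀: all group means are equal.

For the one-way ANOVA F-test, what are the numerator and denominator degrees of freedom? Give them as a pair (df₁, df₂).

degrees of freedom = [2, 20]

k = 3 groups, N = 23 total
df = (k−1, N−k) = (3−1, 23−3) = (2, 20)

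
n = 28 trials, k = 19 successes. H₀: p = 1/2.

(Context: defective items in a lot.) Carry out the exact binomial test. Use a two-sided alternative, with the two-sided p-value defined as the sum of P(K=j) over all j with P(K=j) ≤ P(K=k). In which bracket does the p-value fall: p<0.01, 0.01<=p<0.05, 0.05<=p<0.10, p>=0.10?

Exact binomial: n=28, k=19, p₀=1/2=0.5000
P(X=j) = C(n,j)·p₀^j·(1−p₀)^(n−j); p = Σ P(X=j) over j with P(X=j) ≤ P(X=19)
p-value (two-sided) = 0.08716
→ bracket: 0.05<=p<0.10

p-value bracket: 0.05<=p<0.10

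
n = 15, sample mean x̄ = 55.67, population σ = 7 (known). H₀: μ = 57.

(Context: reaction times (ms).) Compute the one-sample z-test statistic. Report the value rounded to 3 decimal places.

SE = σ/√n = 7/√15 = 1.8074
z = (x̄−μ₀)/SE = (55.67−57)/1.8074 = -0.7359

test statistic = -0.736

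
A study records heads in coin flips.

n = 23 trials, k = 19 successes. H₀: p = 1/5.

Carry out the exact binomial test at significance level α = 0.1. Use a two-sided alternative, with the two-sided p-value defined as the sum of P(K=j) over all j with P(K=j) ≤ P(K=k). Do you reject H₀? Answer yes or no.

reject H₀: yes

Exact binomial: n=23, k=19, p₀=1/5=0.2000
P(X=j) = C(n,j)·p₀^j·(1−p₀)^(n−j); p = Σ P(X=j) over j with P(X=j) ≤ P(X=19)
p-value (two-sided) = 0.00000
At α=0.1: p < α → reject H₀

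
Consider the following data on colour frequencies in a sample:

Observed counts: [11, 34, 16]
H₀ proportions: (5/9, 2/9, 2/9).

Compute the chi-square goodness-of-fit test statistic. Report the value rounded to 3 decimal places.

n = 61; E_i = n·p_i = [33.89, 13.56, 13.56]
χ² = (11−33.89)²/33.89 + (34−13.56)²/13.56 + (16−13.56)²/13.56 = 46.7344
df = 2

test statistic = 46.734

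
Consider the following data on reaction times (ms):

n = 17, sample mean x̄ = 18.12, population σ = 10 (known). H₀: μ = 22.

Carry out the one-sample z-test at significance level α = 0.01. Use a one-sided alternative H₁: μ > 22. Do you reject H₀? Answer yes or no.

SE = σ/√n = 10/√17 = 2.4254
z = (x̄−μ₀)/SE = (18.12−22)/2.4254 = -1.5998
p-value (one-sided, H₁ greater) = 0.94517
At α=0.01: p ≥ α → fail to reject H₀

reject H₀: no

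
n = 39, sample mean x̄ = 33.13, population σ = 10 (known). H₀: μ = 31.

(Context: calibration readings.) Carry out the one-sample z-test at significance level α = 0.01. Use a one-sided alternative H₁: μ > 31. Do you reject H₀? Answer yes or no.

reject H₀: no

SE = σ/√n = 10/√39 = 1.6013
z = (x̄−μ₀)/SE = (33.13−31)/1.6013 = 1.3302
p-value (one-sided, H₁ greater) = 0.09173
At α=0.01: p ≥ α → fail to reject H₀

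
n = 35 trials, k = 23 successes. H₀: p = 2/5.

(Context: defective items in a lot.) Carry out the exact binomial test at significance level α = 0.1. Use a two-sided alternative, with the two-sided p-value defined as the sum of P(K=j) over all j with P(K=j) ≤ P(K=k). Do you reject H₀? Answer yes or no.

Exact binomial: n=35, k=23, p₀=2/5=0.4000
P(X=j) = C(n,j)·p₀^j·(1−p₀)^(n−j); p = Σ P(X=j) over j with P(X=j) ≤ P(X=23)
p-value (two-sided) = 0.00282
At α=0.1: p < α → reject H₀

reject H₀: yes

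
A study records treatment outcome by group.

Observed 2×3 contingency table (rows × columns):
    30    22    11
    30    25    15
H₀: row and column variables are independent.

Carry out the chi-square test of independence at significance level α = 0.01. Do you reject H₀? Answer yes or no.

Row totals [63, 70], col totals [60, 47, 26], n=133
χ² = (30−28.42)²/28.42 + (22−22.26)²/22.26 + (11−12.32)²/12.32 + (30−31.58)²/31.58 + (25−24.74)²/24.74 + (15−13.68)²/13.68 = 0.4397
df = 2
p-value (upper-tail) = 0.80265
At α=0.01: p ≥ α → fail to reject H₀

reject H₀: no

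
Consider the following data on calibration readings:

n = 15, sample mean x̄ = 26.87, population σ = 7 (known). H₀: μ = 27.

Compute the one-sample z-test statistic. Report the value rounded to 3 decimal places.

SE = σ/√n = 7/√15 = 1.8074
z = (x̄−μ₀)/SE = (26.87−27)/1.8074 = -0.0719

test statistic = -0.072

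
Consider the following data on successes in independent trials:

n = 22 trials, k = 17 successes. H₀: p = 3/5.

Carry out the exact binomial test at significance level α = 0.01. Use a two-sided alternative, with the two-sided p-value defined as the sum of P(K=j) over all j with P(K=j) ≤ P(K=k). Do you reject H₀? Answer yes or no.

Exact binomial: n=22, k=17, p₀=3/5=0.6000
P(X=j) = C(n,j)·p₀^j·(1−p₀)^(n−j); p = Σ P(X=j) over j with P(X=j) ≤ P(X=17)
p-value (two-sided) = 0.12733
At α=0.01: p ≥ α → fail to reject H₀

reject H₀: no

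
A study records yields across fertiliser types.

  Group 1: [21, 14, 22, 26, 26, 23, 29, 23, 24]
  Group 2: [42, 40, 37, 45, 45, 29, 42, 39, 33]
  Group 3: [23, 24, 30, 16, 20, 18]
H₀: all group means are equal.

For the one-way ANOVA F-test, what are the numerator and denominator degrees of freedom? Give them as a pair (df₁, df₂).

degrees of freedom = [2, 21]

k = 3 groups, N = 24 total
df = (k−1, N−k) = (3−1, 24−3) = (2, 21)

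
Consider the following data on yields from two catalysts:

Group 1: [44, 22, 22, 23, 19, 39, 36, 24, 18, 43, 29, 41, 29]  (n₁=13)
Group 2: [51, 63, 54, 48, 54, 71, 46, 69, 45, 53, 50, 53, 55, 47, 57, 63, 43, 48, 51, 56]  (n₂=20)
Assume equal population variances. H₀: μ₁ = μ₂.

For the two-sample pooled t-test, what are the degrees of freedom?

df = n₁ + n₂ − 2 = 13 + 20 − 2 = 31

degrees of freedom = 31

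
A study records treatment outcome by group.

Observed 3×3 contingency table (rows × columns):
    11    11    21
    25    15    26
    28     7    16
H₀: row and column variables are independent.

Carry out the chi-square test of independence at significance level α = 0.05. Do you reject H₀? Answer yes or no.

reject H₀: no

Row totals [43, 66, 51], col totals [64, 33, 63], n=160
χ² = (11−17.20)²/17.20 + (11−8.87)²/8.87 + (21−16.93)²/16.93 + (25−26.40)²/26.40 + (15−13.61)²/13.61 + (26−25.99)²/25.99 + (28−20.40)²/20.40 + (7−10.52)²/10.52 + (16−20.08)²/20.08 = 8.7784
df = 4
p-value (upper-tail) = 0.06688
At α=0.05: p ≥ α → fail to reject H₀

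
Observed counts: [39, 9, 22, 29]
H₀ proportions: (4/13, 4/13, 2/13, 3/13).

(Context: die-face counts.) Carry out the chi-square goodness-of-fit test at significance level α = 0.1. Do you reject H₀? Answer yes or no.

reject H₀: yes

n = 99; E_i = n·p_i = [30.46, 30.46, 15.23, 22.85]
χ² = (39−30.46)²/30.46 + (9−30.46)²/30.46 + (22−15.23)²/15.23 + (29−22.85)²/22.85 = 22.1801
df = 3
p-value (upper-tail) = 0.00006
At α=0.1: p < α → reject H₀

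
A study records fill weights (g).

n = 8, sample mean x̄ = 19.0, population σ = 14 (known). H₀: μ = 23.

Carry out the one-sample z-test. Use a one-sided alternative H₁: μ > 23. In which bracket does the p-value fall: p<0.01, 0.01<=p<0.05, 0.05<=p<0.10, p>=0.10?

SE = σ/√n = 14/√8 = 4.9497
z = (x̄−μ₀)/SE = (19.0−23)/4.9497 = -0.8081
p-value (one-sided, H₁ greater) = 0.79049
→ bracket: p>=0.10

p-value bracket: p>=0.10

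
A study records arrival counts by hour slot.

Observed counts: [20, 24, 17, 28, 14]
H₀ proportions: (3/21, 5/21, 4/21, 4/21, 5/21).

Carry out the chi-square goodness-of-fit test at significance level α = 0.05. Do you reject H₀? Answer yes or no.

n = 103; E_i = n·p_i = [14.71, 24.52, 19.62, 19.62, 24.52]
χ² = (20−14.71)²/14.71 + (24−24.52)²/24.52 + (17−19.62)²/19.62 + (28−19.62)²/19.62 + (14−24.52)²/24.52 = 10.3558
df = 4
p-value (upper-tail) = 0.03484
At α=0.05: p < α → reject H₀

reject H₀: yes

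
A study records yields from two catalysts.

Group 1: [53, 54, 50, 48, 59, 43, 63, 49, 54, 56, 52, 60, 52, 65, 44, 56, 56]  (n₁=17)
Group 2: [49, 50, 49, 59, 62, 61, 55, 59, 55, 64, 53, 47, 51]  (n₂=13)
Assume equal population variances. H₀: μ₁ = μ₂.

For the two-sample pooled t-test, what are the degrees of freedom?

df = n₁ + n₂ − 2 = 17 + 13 − 2 = 28

degrees of freedom = 28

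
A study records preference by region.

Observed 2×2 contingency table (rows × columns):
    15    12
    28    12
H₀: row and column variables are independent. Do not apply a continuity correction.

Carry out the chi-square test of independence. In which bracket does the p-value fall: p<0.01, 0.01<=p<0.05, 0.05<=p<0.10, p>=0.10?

p-value bracket: p>=0.10

Row totals [27, 40], col totals [43, 24], n=67
χ² = (15−17.33)²/17.33 + (12−9.67)²/9.67 + (28−25.67)²/25.67 + (12−14.33)²/14.33 = 1.4629
df = 1
p-value (upper-tail) = 0.22647
→ bracket: p>=0.10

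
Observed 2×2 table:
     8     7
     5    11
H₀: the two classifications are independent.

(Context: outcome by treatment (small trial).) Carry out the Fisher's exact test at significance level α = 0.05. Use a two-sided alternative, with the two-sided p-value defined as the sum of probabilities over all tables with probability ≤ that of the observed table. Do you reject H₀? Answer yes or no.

Margins: r₁=15, r₂=16, c₁=13, c₂=18, n=31
p_obs = C(15,8)·C(16,5)/C(31,13); sum pmf over tables with pmf ≤ p_obs
p-value (two-sided) = 0.28516
At α=0.05: p ≥ α → fail to reject H₀

reject H₀: no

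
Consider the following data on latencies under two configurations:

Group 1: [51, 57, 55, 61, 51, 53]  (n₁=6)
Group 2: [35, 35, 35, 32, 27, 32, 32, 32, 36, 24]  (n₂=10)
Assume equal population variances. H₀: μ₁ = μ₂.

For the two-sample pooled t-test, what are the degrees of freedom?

degrees of freedom = 14

df = n₁ + n₂ − 2 = 6 + 10 − 2 = 14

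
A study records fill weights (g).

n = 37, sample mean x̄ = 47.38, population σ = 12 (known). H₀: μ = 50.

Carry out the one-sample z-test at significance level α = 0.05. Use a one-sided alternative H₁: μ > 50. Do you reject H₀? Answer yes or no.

SE = σ/√n = 12/√37 = 1.9728
z = (x̄−μ₀)/SE = (47.38−50)/1.9728 = -1.3281
p-value (one-sided, H₁ greater) = 0.90792
At α=0.05: p ≥ α → fail to reject H₀

reject H₀: no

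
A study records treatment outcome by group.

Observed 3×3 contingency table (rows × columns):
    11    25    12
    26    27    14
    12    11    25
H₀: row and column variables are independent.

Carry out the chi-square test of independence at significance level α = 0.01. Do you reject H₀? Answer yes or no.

reject H₀: yes

Row totals [48, 67, 48], col totals [49, 63, 51], n=163
χ² = (11−14.43)²/14.43 + (25−18.55)²/18.55 + (12−15.02)²/15.02 + (26−20.14)²/20.14 + (27−25.90)²/25.90 + (14−20.96)²/20.96 + (12−14.43)²/14.43 + (11−18.55)²/18.55 + (25−15.02)²/15.02 = 17.8444
df = 4
p-value (upper-tail) = 0.00132
At α=0.01: p < α → reject H₀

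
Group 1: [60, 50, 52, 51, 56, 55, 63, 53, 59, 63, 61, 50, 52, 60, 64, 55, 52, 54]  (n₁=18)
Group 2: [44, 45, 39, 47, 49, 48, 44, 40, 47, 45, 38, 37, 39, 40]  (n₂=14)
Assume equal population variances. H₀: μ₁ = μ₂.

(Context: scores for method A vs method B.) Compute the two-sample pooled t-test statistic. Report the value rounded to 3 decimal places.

test statistic = 8.215

x̄₁=56.111, s₁=4.776, n₁=18
x̄₂=43.000, s₂=4.057, n₂=14
s_p² = [17·4.776² + 13·4.057²]/30 = 20.0593
SE = √(s_p²·(1/18+1/14)) = 1.5960
t = (56.111−43.000)/1.5960 = 8.2150
df = 30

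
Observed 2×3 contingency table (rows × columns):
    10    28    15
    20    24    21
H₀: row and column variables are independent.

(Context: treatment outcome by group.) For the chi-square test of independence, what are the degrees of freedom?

degrees of freedom = 2

df = (r−1)(c−1) = (2−1)·(3−1) = 2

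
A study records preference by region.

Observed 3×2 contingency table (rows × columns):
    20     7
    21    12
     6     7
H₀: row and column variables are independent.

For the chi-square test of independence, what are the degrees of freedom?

degrees of freedom = 2

df = (r−1)(c−1) = (3−1)·(2−1) = 2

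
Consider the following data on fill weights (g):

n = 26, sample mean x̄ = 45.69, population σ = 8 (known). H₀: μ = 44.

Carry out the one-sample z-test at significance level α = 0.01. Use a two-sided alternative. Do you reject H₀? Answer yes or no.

reject H₀: no

SE = σ/√n = 8/√26 = 1.5689
z = (x̄−μ₀)/SE = (45.69−44)/1.5689 = 1.0772
p-value (two-sided) = 0.28141
At α=0.01: p ≥ α → fail to reject H₀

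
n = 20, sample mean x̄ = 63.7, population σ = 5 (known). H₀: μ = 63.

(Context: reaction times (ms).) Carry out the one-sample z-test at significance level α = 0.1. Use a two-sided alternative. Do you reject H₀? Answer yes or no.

reject H₀: no

SE = σ/√n = 5/√20 = 1.1180
z = (x̄−μ₀)/SE = (63.7−63)/1.1180 = 0.6261
p-value (two-sided) = 0.53125
At α=0.1: p ≥ α → fail to reject H₀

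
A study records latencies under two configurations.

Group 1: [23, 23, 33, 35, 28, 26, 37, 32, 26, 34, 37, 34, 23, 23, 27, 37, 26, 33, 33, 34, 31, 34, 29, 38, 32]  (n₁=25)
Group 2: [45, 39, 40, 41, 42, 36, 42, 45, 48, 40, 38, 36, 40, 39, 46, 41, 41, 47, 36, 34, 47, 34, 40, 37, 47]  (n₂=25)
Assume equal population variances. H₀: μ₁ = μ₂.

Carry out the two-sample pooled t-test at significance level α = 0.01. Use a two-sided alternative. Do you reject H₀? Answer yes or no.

x̄₁=30.720, s₁=4.920, n₁=25
x̄₂=40.840, s₂=4.210, n₂=25
s_p² = [24·4.920² + 24·4.210²]/48 = 20.9667
SE = √(s_p²·(1/25+1/25)) = 1.2951
t = (30.720−40.840)/1.2951 = -7.8140
df = 48
p-value (two-sided) = 0.00000
At α=0.01: p < α → reject H₀

reject H₀: yes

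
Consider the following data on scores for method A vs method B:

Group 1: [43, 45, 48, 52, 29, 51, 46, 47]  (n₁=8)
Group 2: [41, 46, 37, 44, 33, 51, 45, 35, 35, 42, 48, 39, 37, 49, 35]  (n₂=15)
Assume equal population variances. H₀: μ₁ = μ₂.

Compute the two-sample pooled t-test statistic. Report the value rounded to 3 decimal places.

x̄₁=45.125, s₁=7.160, n₁=8
x̄₂=41.133, s₂=5.805, n₂=15
s_p² = [7·7.160² + 14·5.805²]/21 = 39.5528
SE = √(s_p²·(1/8+1/15)) = 2.7534
t = (45.125−41.133)/2.7534 = 1.4497
df = 21

test statistic = 1.450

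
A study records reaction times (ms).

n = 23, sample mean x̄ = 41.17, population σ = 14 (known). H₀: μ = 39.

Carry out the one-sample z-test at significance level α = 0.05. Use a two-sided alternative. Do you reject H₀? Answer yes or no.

reject H₀: no

SE = σ/√n = 14/√23 = 2.9192
z = (x̄−μ₀)/SE = (41.17−39)/2.9192 = 0.7434
p-value (two-sided) = 0.45727
At α=0.05: p ≥ α → fail to reject H₀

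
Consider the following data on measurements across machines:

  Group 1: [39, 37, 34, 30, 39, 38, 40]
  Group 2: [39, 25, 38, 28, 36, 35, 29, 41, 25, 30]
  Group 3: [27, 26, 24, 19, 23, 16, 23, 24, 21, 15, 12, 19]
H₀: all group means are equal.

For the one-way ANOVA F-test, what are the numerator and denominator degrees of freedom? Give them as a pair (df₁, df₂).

k = 3 groups, N = 29 total
df = (k−1, N−k) = (3−1, 29−3) = (2, 26)

degrees of freedom = [2, 26]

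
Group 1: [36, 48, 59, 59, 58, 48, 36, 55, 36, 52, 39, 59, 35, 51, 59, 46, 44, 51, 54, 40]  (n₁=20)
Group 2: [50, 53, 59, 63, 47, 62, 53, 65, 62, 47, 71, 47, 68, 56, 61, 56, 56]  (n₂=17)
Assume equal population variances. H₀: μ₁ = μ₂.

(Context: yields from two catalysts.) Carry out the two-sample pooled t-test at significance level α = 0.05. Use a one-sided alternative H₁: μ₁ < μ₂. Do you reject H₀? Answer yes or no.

reject H₀: yes

x̄₁=48.250, s₁=8.789, n₁=20
x̄₂=57.412, s₂=7.366, n₂=17
s_p² = [19·8.789² + 16·7.366²]/35 = 66.7391
SE = √(s_p²·(1/20+1/17)) = 2.6950
t = (48.250−57.412)/2.6950 = -3.3996
df = 35
p-value (one-sided, H₁ less) = 0.00085
At α=0.05: p < α → reject H₀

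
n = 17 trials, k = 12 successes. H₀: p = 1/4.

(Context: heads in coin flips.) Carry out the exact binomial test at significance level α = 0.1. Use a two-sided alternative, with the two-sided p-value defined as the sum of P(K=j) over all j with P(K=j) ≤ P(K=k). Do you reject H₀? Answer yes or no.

reject H₀: yes

Exact binomial: n=17, k=12, p₀=1/4=0.2500
P(X=j) = C(n,j)·p₀^j·(1−p₀)^(n−j); p = Σ P(X=j) over j with P(X=j) ≤ P(X=12)
p-value (two-sided) = 0.00010
At α=0.1: p < α → reject H₀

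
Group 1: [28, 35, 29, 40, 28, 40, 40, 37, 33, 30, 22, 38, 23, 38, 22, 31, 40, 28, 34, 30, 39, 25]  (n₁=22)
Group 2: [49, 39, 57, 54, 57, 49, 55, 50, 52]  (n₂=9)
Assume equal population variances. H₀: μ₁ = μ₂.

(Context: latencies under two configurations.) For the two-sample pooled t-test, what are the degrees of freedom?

df = n₁ + n₂ − 2 = 22 + 9 − 2 = 29

degrees of freedom = 29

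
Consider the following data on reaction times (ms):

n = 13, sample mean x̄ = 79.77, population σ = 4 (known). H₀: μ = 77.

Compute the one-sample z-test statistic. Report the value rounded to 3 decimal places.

test statistic = 2.497

SE = σ/√n = 4/√13 = 1.1094
z = (x̄−μ₀)/SE = (79.77−77)/1.1094 = 2.4968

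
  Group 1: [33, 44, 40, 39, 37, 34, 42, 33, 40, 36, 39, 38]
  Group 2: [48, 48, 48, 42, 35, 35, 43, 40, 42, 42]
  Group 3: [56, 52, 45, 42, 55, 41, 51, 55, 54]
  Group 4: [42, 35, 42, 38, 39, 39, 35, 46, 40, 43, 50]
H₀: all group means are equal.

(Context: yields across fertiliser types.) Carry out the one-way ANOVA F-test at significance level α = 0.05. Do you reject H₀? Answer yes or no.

reject H₀: yes

Group means [37.92, 42.30, 50.11, 40.82], grand mean 42.333
SSB = Σnᵢ(x̄ᵢ−x̄)² = 803.791; SSW = ΣΣ(x−x̄ᵢ)² = 821.542
MSB = 803.791/3 = 267.9305; MSW = 821.542/38 = 21.6195
F = MSB/MSW = 12.3930
df = (3, 38)
p-value (upper-tail) = 0.00001
At α=0.05: p < α → reject H₀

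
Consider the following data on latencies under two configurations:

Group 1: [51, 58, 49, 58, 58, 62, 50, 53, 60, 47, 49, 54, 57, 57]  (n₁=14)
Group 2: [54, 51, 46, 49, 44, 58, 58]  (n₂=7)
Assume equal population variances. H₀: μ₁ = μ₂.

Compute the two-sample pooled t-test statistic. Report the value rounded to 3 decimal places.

test statistic = 1.332

x̄₁=54.500, s₁=4.703, n₁=14
x̄₂=51.429, s₂=5.533, n₂=7
s_p² = [13·4.703² + 6·5.533²]/19 = 24.8008
SE = √(s_p²·(1/14+1/7)) = 2.3053
t = (54.500−51.429)/2.3053 = 1.3323
df = 19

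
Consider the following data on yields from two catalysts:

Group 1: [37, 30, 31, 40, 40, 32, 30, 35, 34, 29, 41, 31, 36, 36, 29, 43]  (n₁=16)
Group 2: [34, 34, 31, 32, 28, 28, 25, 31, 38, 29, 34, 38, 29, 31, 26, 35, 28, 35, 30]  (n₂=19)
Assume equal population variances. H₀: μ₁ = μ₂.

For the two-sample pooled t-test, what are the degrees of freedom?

degrees of freedom = 33

df = n₁ + n₂ − 2 = 16 + 19 − 2 = 33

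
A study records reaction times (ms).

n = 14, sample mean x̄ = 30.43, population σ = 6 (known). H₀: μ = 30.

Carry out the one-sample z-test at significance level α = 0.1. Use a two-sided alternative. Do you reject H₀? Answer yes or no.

reject H₀: no

SE = σ/√n = 6/√14 = 1.6036
z = (x̄−μ₀)/SE = (30.43−30)/1.6036 = 0.2682
p-value (two-sided) = 0.78858
At α=0.1: p ≥ α → fail to reject H₀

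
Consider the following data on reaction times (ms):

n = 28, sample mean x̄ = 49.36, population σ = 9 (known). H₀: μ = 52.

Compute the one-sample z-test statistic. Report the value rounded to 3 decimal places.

test statistic = -1.552

SE = σ/√n = 9/√28 = 1.7008
z = (x̄−μ₀)/SE = (49.36−52)/1.7008 = -1.5522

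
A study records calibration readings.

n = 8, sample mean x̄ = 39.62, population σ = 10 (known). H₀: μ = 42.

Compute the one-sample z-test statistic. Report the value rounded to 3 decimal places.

SE = σ/√n = 10/√8 = 3.5355
z = (x̄−μ₀)/SE = (39.62−42)/3.5355 = -0.6732

test statistic = -0.673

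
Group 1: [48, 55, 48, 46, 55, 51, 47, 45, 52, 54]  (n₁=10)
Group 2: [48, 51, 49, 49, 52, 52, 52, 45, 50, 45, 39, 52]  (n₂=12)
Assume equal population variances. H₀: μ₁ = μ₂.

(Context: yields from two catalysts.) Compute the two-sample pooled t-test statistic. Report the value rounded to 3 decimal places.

test statistic = 0.862

x̄₁=50.100, s₁=3.784, n₁=10
x̄₂=48.667, s₂=3.962, n₂=12
s_p² = [9·3.784² + 11·3.962²]/20 = 15.0783
SE = √(s_p²·(1/10+1/12)) = 1.6626
t = (50.100−48.667)/1.6626 = 0.8621
df = 20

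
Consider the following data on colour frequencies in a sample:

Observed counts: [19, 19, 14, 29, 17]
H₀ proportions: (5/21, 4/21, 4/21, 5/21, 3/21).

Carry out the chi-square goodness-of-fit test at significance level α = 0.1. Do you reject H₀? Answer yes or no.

reject H₀: no

n = 98; E_i = n·p_i = [23.33, 18.67, 18.67, 23.33, 14.00]
χ² = (19−23.33)²/23.33 + (19−18.67)²/18.67 + (14−18.67)²/18.67 + (29−23.33)²/23.33 + (17−14.00)²/14.00 = 3.9964
df = 4
p-value (upper-tail) = 0.40649
At α=0.1: p ≥ α → fail to reject H₀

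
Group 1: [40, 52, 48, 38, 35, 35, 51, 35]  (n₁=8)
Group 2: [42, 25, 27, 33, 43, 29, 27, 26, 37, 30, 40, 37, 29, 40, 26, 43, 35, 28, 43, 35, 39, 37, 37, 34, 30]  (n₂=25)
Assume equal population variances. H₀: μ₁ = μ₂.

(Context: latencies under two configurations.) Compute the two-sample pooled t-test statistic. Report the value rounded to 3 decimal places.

test statistic = 2.972

x̄₁=41.750, s₁=7.402, n₁=8
x̄₂=34.080, s₂=6.013, n₂=25
s_p² = [7·7.402² + 24·6.013²]/31 = 40.3658
SE = √(s_p²·(1/8+1/25)) = 2.5808
t = (41.750−34.080)/2.5808 = 2.9720
df = 31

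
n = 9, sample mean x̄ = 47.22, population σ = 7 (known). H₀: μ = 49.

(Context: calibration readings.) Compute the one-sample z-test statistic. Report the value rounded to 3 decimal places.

test statistic = -0.763

SE = σ/√n = 7/√9 = 2.3333
z = (x̄−μ₀)/SE = (47.22−49)/2.3333 = -0.7629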